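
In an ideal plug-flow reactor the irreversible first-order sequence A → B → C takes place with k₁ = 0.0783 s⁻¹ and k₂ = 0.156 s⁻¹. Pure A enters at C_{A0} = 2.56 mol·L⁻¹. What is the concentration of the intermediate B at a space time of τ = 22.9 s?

0.357 mol·L⁻¹

For first-order series with pure A initially, C_B(τ) = k₁C_{A0}/(k₂−k₁)·(e^(−k₁τ) − e^(−k₂τ)).
e^(−k₁τ) = e^(−0.0783×22.9) = e^(−1.793) = 0.1664; e^(−k₂τ) = e^(−3.572) = 0.02809.
C_B = 0.0783×2.56/(0.156−0.0783) × (0.1664−0.02809) = 2.580×0.1384 = 0.3569 mol·L⁻¹.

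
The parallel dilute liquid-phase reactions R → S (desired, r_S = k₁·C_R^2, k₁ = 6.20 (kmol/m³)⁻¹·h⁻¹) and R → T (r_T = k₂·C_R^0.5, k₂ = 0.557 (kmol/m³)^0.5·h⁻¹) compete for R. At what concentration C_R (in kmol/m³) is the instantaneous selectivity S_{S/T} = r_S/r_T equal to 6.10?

0.670 kmol/m³

S_{S/T} = (k₁/k₂)·C_R^1.5 ⇒ C_R = (S·k₂/k₁)^(1/1.5).
= (6.10×0.557/6.20)^(0.6667) = (0.5480)^(0.6667) = 0.670 kmol/m³.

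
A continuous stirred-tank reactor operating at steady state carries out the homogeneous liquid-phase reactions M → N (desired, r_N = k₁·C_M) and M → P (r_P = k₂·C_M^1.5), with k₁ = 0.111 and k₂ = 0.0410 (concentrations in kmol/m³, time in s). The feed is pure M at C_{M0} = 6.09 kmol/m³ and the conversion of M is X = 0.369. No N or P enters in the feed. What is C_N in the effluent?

1.30 kmol/m³

Exit C_M = C_{M0}(1−X) = 6.09×0.631 = 3.843 kmol/m³.
Rates in a CSTR are evaluated at the outlet concentration: r_N = 0.111×3.843 = 0.4265, r_P = 0.0410×3.843^1.5 = 0.3089.
Fraction of consumed M going to N: r_N/(r_N+r_P) = 0.5800.
C_N = 0.5800·C_{M0}·X = 0.5800×6.09×0.369 = 1.30 kmol/m³.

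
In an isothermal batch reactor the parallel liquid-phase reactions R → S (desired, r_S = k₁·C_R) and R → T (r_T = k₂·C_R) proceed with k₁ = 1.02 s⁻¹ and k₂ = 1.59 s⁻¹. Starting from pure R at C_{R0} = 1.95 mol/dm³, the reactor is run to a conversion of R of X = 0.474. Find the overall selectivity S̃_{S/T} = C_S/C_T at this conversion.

C_R = C_{R0}(1−X) = 1.026 mol/dm³.
Both paths are first order in R, so the instantaneous fraction to S is constant: dC_S/d(−C_R) = k₁/(k₁+k₂) = 0.3908.
C_S = 0.3908·(C_{R0}−C_R) = 0.3908×0.9243 = 0.361 mol/dm³.
C_T = (C_{R0}−C_R)−C_S = 0.5631 mol/dm³; S̃_{S/T} = 0.3612/0.5631 = 0.642.

0.642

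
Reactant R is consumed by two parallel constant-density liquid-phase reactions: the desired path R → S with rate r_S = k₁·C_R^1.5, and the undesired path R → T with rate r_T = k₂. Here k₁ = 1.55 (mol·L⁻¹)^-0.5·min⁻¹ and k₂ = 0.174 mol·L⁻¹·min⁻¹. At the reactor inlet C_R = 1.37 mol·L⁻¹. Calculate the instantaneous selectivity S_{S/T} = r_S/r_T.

14.3

S_{S/T} = r_S/r_T = (k₁·C_R^1.5)/(k₂) = (k₁/k₂)·C_R^1.5.
= (1.55×1.370^1.5) / (0.174) = 2.485/0.1740 = 14.3.
Since the desired path is higher order in R, keeping C_R high (PFR or concentrated feed) favours S.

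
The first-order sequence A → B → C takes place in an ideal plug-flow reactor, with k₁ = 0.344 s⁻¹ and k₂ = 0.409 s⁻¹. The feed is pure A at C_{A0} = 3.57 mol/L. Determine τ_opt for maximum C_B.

For first-order series the maximum of C_B occurs at τ_opt = ln(k₂/k₁)/(k₂−k₁).
= ln(0.409/0.344)/(0.409−0.344) = ln(1.189)/0.06500 = 0.1731/0.06500 = 2.66 s.

2.66 s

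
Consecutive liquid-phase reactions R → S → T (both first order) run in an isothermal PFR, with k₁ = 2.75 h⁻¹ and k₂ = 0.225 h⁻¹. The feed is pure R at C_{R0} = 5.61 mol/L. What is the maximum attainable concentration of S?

4.49 mol/L

For a first-order series the maximum intermediate yield is C_{S,max}/C_{R0} = (k₁/k₂)^[k₂/(k₂−k₁)].
= (2.75/0.225)^(0.225/(0.225−2.75)) = (12.22)^(-0.08911) = 0.8001.
C_{S,max} = 0.8001×5.61 = 4.49 mol/L.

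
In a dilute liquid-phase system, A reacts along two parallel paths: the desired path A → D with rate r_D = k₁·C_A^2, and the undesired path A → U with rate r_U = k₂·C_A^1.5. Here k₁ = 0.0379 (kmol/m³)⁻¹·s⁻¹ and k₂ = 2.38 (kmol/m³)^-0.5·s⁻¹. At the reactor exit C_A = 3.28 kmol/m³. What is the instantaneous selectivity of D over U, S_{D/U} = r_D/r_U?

0.0288

S_{D/U} = r_D/r_U = (k₁·C_A^2)/(k₂·C_A^1.5) = (k₁/k₂)·C_A^0.5.
= (0.0379×3.280^2) / (2.38×3.280^1.5) = 0.4077/14.14 = 0.0288.
Since the desired path is higher order in A, keeping C_A high (PFR or concentrated feed) favours D.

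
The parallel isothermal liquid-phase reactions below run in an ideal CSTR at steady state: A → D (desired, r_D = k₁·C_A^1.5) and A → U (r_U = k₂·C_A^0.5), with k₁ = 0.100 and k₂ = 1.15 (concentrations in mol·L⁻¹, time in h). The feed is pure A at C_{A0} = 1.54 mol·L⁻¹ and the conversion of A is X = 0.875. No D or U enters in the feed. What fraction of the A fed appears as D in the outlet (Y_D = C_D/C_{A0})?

Exit C_A = C_{A0}(1−X) = 1.54×0.125 = 0.1925 mol·L⁻¹.
Rates in a CSTR are evaluated at the outlet concentration: r_D = 0.100×0.1925^1.5 = 0.008446, r_U = 1.15×0.1925^0.5 = 0.5046.
Fraction of consumed A going to D: r_D/(r_D+r_U) = 0.01646.
C_D = 0.01646·C_{A0}·X = 0.01646×1.54×0.875 = 0.0222 mol·L⁻¹; Y_D = C_D/C_{A0} = 0.0144.

0.0144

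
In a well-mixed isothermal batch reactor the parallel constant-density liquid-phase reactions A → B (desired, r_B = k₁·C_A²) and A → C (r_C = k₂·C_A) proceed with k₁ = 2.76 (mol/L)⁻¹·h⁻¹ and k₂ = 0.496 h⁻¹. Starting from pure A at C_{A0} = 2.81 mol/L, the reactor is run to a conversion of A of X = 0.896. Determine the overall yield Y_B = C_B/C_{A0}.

0.778

C_A = C_{A0}(1−X) = 0.2922 mol/L.
Along a PFR/batch, dC_C/dC_A = −r_C/(r_B+r_C) = −k₂/(k₂+k₁·C_A).
Integrating from C_{A0} to C_A: C_C = (0.496/2.76)·ln[(0.496+2.76·2.81)/(0.496+2.76·0.292)] = 0.1797·ln(8.252/1.303) = 0.3318 mol/L.
Then C_B = (C_{A0}−C_A) − C_C = 2.518 − 0.3318 = 2.186 mol/L.
Y_B = C_B/C_{A0} = 2.186/2.81 = 0.778.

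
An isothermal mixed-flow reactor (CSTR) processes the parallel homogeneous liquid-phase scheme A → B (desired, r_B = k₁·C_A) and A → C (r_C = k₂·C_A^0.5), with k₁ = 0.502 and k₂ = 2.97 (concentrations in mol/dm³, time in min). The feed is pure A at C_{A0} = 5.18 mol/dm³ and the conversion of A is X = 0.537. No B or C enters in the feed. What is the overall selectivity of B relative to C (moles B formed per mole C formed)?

0.262

Exit C_A = C_{A0}(1−X) = 5.18×0.463 = 2.398 mol/dm³.
In a CSTR the entire volume is at exit conditions, so r_B = 0.502×2.398 = 1.204 and r_C = 2.97×2.398^0.5 = 4.600.
Overall selectivity = C_B/C_C = r_Bτ/(r_Cτ) = r_B/r_C = 0.262.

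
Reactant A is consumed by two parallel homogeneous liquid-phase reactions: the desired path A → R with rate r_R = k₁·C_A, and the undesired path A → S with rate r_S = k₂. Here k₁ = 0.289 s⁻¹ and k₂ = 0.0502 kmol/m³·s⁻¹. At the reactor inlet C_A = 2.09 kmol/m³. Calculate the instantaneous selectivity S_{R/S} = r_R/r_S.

S_{R/S} = r_R/r_S = (k₁·C_A)/(k₂) = (k₁/k₂)·C_A.
= (0.289×2.090) / (0.0502) = 0.6040/0.05020 = 12.0.

12.0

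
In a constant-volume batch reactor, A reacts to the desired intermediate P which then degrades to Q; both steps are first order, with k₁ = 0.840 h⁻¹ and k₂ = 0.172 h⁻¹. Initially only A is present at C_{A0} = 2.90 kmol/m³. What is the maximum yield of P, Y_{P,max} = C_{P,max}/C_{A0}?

0.665

For a first-order series the maximum intermediate yield is C_{P,max}/C_{A0} = (k₁/k₂)^[k₂/(k₂−k₁)].
= (0.840/0.172)^(0.172/(0.172−0.840)) = (4.884)^(-0.2575) = 0.6647.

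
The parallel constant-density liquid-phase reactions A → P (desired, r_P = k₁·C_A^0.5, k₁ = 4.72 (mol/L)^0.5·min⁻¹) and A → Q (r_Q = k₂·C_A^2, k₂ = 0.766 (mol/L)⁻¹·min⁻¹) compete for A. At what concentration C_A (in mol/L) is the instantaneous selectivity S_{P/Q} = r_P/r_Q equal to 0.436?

S_{P/Q} = (k₁/k₂)·C_A^-1.5 ⇒ C_A = (S·k₂/k₁)^(1/(-1.5)).
= (0.436×0.766/4.72)^(-0.6667) = (0.07076)^(-0.6667) = 5.85 mol/L.

5.85 mol/L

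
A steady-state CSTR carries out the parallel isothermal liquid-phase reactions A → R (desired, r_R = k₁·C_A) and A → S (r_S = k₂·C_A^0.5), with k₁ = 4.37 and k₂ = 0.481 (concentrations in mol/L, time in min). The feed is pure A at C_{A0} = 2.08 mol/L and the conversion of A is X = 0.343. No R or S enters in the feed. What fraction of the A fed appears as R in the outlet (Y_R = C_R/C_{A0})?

0.313

Exit C_A = C_{A0}(1−X) = 2.08×0.657 = 1.367 mol/L.
A CSTR operates uniformly at the exit composition, giving r_R = 5.972 and r_S = 0.5623 (each k·C_A^n at C_A = 1.367).
Fraction of consumed A going to R: r_R/(r_R+r_S) = 0.9139.
C_R = 0.9139·C_{A0}·X = 0.9139×2.08×0.343 = 0.652 mol/L; Y_R = C_R/C_{A0} = 0.313.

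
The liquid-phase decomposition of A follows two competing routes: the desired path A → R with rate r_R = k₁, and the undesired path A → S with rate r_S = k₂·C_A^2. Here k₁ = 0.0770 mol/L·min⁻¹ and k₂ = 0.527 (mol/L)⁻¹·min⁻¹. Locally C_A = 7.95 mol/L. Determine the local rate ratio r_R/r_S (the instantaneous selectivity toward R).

S_{R/S} = r_R/r_S = (k₁)/(k₂·C_A^2) = (k₁/k₂)·C_A^-2.
= (0.0770) / (0.527×7.950^2) = 0.07700/33.31 = 0.00231.

0.00231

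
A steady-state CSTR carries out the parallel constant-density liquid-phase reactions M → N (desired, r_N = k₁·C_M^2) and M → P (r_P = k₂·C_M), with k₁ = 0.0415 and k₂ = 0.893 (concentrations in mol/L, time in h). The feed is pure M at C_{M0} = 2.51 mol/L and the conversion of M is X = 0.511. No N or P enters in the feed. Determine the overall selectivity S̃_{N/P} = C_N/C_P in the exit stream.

0.0570

Exit C_M = C_{M0}(1−X) = 2.51×0.489 = 1.227 mol/L.
A CSTR operates uniformly at the exit composition, giving r_N = 0.06252 and r_P = 1.096 (each k·C_M^n at C_M = 1.227).
Overall selectivity = C_N/C_P = r_Nτ/(r_Pτ) = r_N/r_P = 0.0570.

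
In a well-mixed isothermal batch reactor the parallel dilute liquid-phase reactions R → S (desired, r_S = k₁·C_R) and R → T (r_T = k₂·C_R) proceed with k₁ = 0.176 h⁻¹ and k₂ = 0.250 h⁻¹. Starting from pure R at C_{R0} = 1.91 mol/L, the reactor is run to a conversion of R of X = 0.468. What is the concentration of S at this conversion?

C_R = C_{R0}(1−X) = 1.016 mol/L.
Both paths are first order in R, so the instantaneous fraction to S is constant: dC_S/d(−C_R) = k₁/(k₁+k₂) = 0.4131.
C_S = 0.4131·(C_{R0}−C_R) = 0.4131×0.8939 = 0.369 mol/L.

0.369 mol/L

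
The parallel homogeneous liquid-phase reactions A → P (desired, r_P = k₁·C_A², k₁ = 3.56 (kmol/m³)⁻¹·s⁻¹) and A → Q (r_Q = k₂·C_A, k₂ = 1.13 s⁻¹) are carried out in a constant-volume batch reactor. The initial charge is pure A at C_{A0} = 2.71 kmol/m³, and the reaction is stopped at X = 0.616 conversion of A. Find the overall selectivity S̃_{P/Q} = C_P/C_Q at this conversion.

5.56

C_A = C_{A0}(1−X) = 1.041 kmol/m³.
Along a PFR/batch, dC_Q/dC_A = −r_Q/(r_P+r_Q) = −k₂/(k₂+k₁·C_A).
Integrating from C_{A0} to C_A: C_Q = (1.13/3.56)·ln[(1.13+3.56·2.71)/(1.13+3.56·1.04)] = 0.3174·ln(10.78/4.835) = 0.2545 kmol/m³.
Then C_P = (C_{A0}−C_A) − C_Q = 1.669 − 0.2545 = 1.415 kmol/m³.
S̃_{P/Q} = C_P/C_Q = 1.415/0.2545 = 5.56.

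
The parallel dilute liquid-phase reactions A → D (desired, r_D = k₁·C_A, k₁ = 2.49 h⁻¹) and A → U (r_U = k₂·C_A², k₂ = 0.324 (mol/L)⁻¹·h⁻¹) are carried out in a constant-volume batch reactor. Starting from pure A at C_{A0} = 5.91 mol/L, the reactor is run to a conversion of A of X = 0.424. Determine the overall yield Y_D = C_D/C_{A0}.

C_A = C_{A0}(1−X) = 3.404 mol/L.
Along a PFR/batch, dC_D/dC_A = −r_D/(r_D+r_U) = −k₁/(k₁+k₂·C_A).
Integrating from C_{A0} to C_A: C_D = (2.49/0.324)·ln[(2.49+0.324·5.91)/(2.49+0.324·3.40)] = 7.685·ln(4.405/3.593) = 1.566 mol/L.
Y_D = C_D/C_{A0} = 1.566/5.91 = 0.265.

0.265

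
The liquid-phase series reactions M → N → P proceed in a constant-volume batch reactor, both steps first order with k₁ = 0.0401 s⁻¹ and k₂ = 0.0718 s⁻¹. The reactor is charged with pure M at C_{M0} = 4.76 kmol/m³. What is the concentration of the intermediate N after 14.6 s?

1.24 kmol/m³

For first-order series with pure M initially, C_N(t) = k₁C_{M0}/(k₂−k₁)·(e^(−k₁t) − e^(−k₂t)).
e^(−k₁t) = e^(−0.0401×14.6) = e^(−0.5855) = 0.5568; e^(−k₂t) = e^(−1.048) = 0.3505.
C_N = 0.0401×4.76/(0.0718−0.0401) × (0.5568−0.3505) = 6.021×0.2063 = 1.242 kmol/m³.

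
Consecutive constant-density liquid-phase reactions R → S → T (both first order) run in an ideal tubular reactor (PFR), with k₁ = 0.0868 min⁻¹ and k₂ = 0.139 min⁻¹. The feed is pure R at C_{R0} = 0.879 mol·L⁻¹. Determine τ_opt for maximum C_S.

Setting dC_S/dτ = 0 gives τ_opt = ln(k₂/k₁)/(k₂−k₁).
= ln(0.139/0.0868)/(0.139−0.0868) = ln(1.601)/0.05220 = 0.4709/0.05220 = 9.02 min.

9.02 min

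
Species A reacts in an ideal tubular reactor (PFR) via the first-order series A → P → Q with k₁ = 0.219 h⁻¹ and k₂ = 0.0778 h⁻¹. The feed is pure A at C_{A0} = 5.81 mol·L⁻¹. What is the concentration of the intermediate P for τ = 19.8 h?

1.81 mol·L⁻¹

Solving the coupled first-order balances gives C_P(τ) = [k₁/(k₂−k₁)]·C_{A0}·(e^(−k₁τ) − e^(−k₂τ)).
e^(−k₁τ) = e^(−0.219×19.8) = e^(−4.336) = 0.01309; e^(−k₂τ) = e^(−1.540) = 0.2143.
C_P = 0.219×5.81/(0.0778−0.219) × (0.01309−0.2143) = (-9.011)×(-0.2012) = 1.813 mol·L⁻¹.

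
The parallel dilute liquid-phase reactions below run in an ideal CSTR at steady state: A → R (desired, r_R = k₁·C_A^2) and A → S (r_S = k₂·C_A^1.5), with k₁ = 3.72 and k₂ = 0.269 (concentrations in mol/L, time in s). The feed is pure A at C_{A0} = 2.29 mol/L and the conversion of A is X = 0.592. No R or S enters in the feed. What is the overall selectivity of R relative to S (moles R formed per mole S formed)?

Exit C_A = C_{A0}(1−X) = 2.29×0.408 = 0.9343 mol/L.
Rates in a CSTR are evaluated at the outlet concentration: r_R = 3.72×0.9343^2 = 3.247, r_S = 0.269×0.9343^1.5 = 0.2429.
Overall selectivity = C_R/C_S = r_Rτ/(r_Sτ) = r_R/r_S = 13.4.

13.4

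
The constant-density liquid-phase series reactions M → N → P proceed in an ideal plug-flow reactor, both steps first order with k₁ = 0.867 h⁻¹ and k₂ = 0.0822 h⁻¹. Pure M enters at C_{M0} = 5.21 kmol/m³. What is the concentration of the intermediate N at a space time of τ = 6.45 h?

Solving the coupled first-order balances gives C_N(τ) = [k₁/(k₂−k₁)]·C_{M0}·(e^(−k₁τ) − e^(−k₂τ)).
e^(−k₁τ) = e^(−0.867×6.45) = e^(−5.592) = 0.003727; e^(−k₂τ) = e^(−0.5302) = 0.5885.
C_N = 0.867×5.21/(0.0822−0.867) × (0.003727−0.5885) = (-5.756)×(-0.5848) = 3.366 kmol/m³.

3.37 kmol/m³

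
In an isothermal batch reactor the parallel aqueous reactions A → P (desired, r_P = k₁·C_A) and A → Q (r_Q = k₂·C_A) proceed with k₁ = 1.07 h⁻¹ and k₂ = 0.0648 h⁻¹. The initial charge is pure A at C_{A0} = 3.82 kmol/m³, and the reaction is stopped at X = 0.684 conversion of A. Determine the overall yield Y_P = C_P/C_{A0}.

0.645

C_A = C_{A0}(1−X) = 1.207 kmol/m³.
Both paths are first order in A, so the instantaneous fraction to P is constant: dC_P/d(−C_A) = k₁/(k₁+k₂) = 0.9429.
C_P = 0.9429·(C_{A0}−C_A) = 0.9429×2.613 = 2.46 kmol/m³.
Y_P = C_P/C_{A0} = 2.464/3.82 = 0.645.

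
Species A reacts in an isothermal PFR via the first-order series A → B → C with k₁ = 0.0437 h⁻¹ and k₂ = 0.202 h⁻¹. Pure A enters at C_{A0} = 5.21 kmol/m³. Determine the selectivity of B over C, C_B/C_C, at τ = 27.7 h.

0.131

Solving the coupled first-order balances gives C_B(τ) = [k₁/(k₂−k₁)]·C_{A0}·(e^(−k₁τ) − e^(−k₂τ)).
e^(−k₁τ) = e^(−0.0437×27.7) = e^(−1.210) = 0.2981; e^(−k₂τ) = e^(−5.595) = 0.003715.
C_B = 0.0437×5.21/(0.202−0.0437) × (0.2981−0.003715) = 1.438×0.2943 = 0.4233 kmol/m³.
C_A = C_{A0}e^(−k₁τ) = 1.553 kmol/m³, so C_C = C_{A0}−C_A−C_B = 3.234 kmol/m³; C_B/C_C = 0.131.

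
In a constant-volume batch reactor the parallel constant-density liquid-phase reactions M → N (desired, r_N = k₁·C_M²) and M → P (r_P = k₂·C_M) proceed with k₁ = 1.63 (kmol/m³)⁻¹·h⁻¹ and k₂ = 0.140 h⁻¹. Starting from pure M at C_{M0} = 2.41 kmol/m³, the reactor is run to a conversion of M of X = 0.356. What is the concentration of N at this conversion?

0.822 kmol/m³

C_M = C_{M0}(1−X) = 1.552 kmol/m³.
Along a PFR/batch, dC_P/dC_M = −r_P/(r_N+r_P) = −k₂/(k₂+k₁·C_M).
Integrating from C_{M0} to C_M: C_P = (0.140/1.63)·ln[(0.140+1.63·2.41)/(0.140+1.63·1.55)] = 0.08589·ln(4.068/2.670) = 0.03618 kmol/m³.
Then C_N = (C_{M0}−C_M) − C_P = 0.8580 − 0.03618 = 0.8218 kmol/m³.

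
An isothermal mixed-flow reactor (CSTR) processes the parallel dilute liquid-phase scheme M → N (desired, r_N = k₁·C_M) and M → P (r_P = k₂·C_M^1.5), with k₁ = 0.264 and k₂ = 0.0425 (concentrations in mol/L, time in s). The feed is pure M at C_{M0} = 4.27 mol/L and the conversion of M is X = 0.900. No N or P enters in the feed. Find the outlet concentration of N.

3.48 mol/L

Exit C_M = C_{M0}(1−X) = 4.27×0.100 = 0.4270 mol/L.
In a CSTR the entire volume is at exit conditions, so r_N = 0.264×0.4270 = 0.1127 and r_P = 0.0425×0.4270^1.5 = 0.01186.
Fraction of consumed M going to N: r_N/(r_N+r_P) = 0.9048.
C_N = 0.9048·C_{M0}·X = 0.9048×4.27×0.900 = 3.48 mol/L.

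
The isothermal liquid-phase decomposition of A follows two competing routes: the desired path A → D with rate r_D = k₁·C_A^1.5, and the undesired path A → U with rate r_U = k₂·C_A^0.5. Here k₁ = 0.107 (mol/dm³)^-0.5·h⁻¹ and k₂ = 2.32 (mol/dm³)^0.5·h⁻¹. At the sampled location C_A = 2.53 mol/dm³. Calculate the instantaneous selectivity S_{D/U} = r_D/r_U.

S_{D/U} = r_D/r_U = (k₁·C_A^1.5)/(k₂·C_A^0.5) = (k₁/k₂)·C_A.
= (0.107×2.530^1.5) / (2.32×2.530^0.5) = 0.4306/3.690 = 0.117.

0.117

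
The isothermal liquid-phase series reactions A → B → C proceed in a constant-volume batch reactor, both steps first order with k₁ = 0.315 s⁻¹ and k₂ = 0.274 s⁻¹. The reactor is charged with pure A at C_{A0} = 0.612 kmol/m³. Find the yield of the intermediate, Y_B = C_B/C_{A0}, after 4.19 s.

Solving the coupled first-order balances gives C_B(t) = [k₁/(k₂−k₁)]·C_{A0}·(e^(−k₁t) − e^(−k₂t)).
e^(−k₁t) = e^(−0.315×4.19) = e^(−1.320) = 0.2672; e^(−k₂t) = e^(−1.148) = 0.3173.
C_B = 0.315×0.612/(0.274−0.315) × (0.2672−0.3173) = (-4.702)×(-0.05008) = 0.2355 kmol/m³.
Y_B = C_B/C_{A0} = 0.2355/0.612 = 0.385.

0.385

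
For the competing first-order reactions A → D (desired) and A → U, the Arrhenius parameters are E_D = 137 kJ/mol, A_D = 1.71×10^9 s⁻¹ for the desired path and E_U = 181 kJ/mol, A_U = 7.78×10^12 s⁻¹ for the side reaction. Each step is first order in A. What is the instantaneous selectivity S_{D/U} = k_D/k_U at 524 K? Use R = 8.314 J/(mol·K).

5.35

With equal orders, S_{D/U} = k_D/k_U = (A_D/A_U)·exp[(E_U−E_D)/(RT)].
(E_U−E_D)/(RT) = (181−137)×10³/(8.314×524) = 44000/4357 = 10.10.
k_D/k_U = (1.71×10^9/7.78×10^12)·exp(10.10) = 2.198×10^-4 × 24337 = 5.35.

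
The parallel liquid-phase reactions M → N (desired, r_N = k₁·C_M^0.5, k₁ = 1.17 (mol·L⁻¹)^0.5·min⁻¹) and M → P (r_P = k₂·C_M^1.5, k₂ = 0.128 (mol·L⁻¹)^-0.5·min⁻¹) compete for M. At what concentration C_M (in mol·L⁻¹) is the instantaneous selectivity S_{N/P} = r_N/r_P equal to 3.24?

2.82 mol·L⁻¹

S_{N/P} = (k₁/k₂)·C_M⁻¹ ⇒ C_M = (S·k₂/k₁)^(-1).
= (3.24×0.128/1.17)^(-1) = (0.3545)^(-1) = 2.82 mol·L⁻¹.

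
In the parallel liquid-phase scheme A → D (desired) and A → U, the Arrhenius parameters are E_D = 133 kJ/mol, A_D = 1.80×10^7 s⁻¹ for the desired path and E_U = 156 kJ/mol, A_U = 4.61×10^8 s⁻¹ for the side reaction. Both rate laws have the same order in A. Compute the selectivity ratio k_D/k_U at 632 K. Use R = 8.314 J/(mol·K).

3.11

k_D/k_U = (A_D/A_U)·exp[−(E_D−E_U)/(RT)] = (A_D/A_U)·exp[(E_U−E_D)/(RT)].
(E_U−E_D)/(RT) = (156−133)×10³/(8.314×632) = 23000/5254 = 4.377.
k_D/k_U = (1.80×10^7/4.61×10^8)·exp(4.377) = 0.03905 × 79.62 = 3.11.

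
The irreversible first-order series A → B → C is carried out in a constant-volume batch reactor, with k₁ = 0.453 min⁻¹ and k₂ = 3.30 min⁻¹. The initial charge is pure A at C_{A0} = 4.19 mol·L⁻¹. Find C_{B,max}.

Evaluating C_B at t_opt = ln(k₂/k₁)/(k₂−k₁) gives C_{B,max}/C_{A0} = (k₁/k₂)^[k₂/(k₂−k₁)].
= (0.453/3.30)^(3.30/(3.30−0.453)) = (0.1373)^(1.159) = 0.1001.
C_{B,max} = 0.1001×4.19 = 0.419 mol·L⁻¹.

0.419 mol·L⁻¹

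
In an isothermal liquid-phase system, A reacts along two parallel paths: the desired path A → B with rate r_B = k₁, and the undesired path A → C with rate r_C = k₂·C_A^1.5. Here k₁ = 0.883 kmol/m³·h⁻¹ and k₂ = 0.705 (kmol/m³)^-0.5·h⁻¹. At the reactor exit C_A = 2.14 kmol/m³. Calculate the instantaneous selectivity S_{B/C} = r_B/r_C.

S_{B/C} = r_B/r_C = (k₁)/(k₂·C_A^1.5) = (k₁/k₂)·C_A^-1.5.
= (0.883) / (0.705×2.140^1.5) = 0.8830/2.207 = 0.400.
The undesired path is higher order in A, so low C_A (CSTR or dilute feed) favours B.

0.400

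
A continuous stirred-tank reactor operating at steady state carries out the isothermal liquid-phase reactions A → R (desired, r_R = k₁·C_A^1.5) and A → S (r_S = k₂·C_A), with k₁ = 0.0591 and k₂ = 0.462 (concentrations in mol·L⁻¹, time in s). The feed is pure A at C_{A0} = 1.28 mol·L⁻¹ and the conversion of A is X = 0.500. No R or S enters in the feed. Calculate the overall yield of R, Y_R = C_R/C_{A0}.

Exit C_A = C_{A0}(1−X) = 1.28×0.500 = 0.6400 mol·L⁻¹.
In a CSTR the entire volume is at exit conditions, so r_R = 0.0591×0.6400^1.5 = 0.03026 and r_S = 0.462×0.6400 = 0.2957.
Fraction of consumed A going to R: r_R/(r_R+r_S) = 0.09284.
C_R = 0.09284·C_{A0}·X = 0.09284×1.28×0.500 = 0.0594 mol·L⁻¹; Y_R = C_R/C_{A0} = 0.0464.

0.0464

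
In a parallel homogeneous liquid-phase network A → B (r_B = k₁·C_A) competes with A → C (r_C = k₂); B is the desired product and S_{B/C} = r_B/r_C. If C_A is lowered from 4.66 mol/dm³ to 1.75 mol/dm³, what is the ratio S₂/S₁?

0.376

S_{B/C} = (k₁/k₂)·C_A, so S₂/S₁ = (C_{A,2}/C_{A,1}).
= 1.75/4.66 = 0.376.
Selectivity toward B falls as C_A falls — high-concentration operation is favoured.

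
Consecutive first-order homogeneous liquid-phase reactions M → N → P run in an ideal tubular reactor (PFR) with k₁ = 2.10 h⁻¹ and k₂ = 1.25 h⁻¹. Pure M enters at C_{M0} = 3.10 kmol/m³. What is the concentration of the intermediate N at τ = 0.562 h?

For first-order series with pure M initially, C_N(τ) = k₁C_{M0}/(k₂−k₁)·(e^(−k₁τ) − e^(−k₂τ)).
e^(−k₁τ) = e^(−2.10×0.562) = e^(−1.180) = 0.3072; e^(−k₂τ) = e^(−0.7025) = 0.4953.
C_N = 2.10×3.10/(1.25−2.10) × (0.3072−0.4953) = (-7.659)×(-0.1881) = 1.441 kmol/m³.

1.44 kmol/m³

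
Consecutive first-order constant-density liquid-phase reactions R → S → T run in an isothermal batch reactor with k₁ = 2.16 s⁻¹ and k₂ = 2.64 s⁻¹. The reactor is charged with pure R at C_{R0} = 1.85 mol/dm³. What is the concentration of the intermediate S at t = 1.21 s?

The intermediate concentration in a first-order A→B→C sequence is C_S = k₁C_{R0}(e^(−k₁t) − e^(−k₂t))/(k₂−k₁).
e^(−k₁t) = e^(−2.16×1.21) = e^(−2.614) = 0.07327; e^(−k₂t) = e^(−3.194) = 0.04099.
C_S = 2.16×1.85/(2.64−2.16) × (0.07327−0.04099) = 8.325×0.03228 = 0.2687 mol/dm³.

0.269 mol/dm³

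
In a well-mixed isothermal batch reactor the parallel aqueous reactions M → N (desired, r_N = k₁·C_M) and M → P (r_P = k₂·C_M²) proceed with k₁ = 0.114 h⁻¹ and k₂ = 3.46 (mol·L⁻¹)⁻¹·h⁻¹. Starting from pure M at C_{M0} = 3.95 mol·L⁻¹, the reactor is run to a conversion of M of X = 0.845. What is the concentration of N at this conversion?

0.0600 mol·L⁻¹

C_M = C_{M0}(1−X) = 0.6123 mol·L⁻¹.
Along a PFR/batch, dC_N/dC_M = −r_N/(r_N+r_P) = −k₁/(k₁+k₂·C_M).
Integrating from C_{M0} to C_M: C_N = (0.114/3.46)·ln[(0.114+3.46·3.95)/(0.114+3.46·0.612)] = 0.03295·ln(13.78/2.232) = 0.05997 mol·L⁻¹.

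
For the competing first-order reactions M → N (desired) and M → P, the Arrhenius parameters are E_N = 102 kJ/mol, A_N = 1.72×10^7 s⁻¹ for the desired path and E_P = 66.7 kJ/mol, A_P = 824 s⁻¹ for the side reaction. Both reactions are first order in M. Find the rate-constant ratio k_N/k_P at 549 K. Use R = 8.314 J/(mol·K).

With equal orders, S_{N/P} = k_N/k_P = (A_N/A_P)·exp[(E_P−E_N)/(RT)].
(E_P−E_N)/(RT) = (66.7−102)×10³/(8.314×549) = -35300/4564 = -7.734.
k_N/k_P = (1.72×10^7/824)·exp(-7.734) = 20874 × 4.378×10^-4 = 9.14.
Since E_N > E_P, raising the temperature improves selectivity toward N.

9.14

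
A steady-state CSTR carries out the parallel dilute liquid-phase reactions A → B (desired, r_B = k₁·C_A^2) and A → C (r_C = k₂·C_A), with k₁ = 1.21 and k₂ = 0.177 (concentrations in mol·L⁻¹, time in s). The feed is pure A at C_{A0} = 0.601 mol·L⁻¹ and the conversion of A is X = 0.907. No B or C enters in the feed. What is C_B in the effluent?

Exit C_A = C_{A0}(1−X) = 0.601×0.0930 = 0.05589 mol·L⁻¹.
Rates in a CSTR are evaluated at the outlet concentration: r_B = 1.21×0.05589^2 = 0.003780, r_C = 0.177×0.05589 = 0.009893.
Fraction of consumed A going to B: r_B/(r_B+r_C) = 0.2765.
C_B = 0.2765·C_{A0}·X = 0.2765×0.601×0.907 = 0.151 mol·L⁻¹.

0.151 mol·L⁻¹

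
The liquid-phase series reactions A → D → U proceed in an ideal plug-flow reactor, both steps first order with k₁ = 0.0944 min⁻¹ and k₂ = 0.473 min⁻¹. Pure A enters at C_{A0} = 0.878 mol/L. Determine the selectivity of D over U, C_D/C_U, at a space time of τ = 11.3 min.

Solving the coupled first-order balances gives C_D(τ) = [k₁/(k₂−k₁)]·C_{A0}·(e^(−k₁τ) − e^(−k₂τ)).
e^(−k₁τ) = e^(−0.0944×11.3) = e^(−1.067) = 0.3441; e^(−k₂τ) = e^(−5.345) = 0.004772.
C_D = 0.0944×0.878/(0.473−0.0944) × (0.3441−0.004772) = 0.2189×0.3394 = 0.07429 mol/L.
C_A = C_{A0}e^(−k₁τ) = 0.3022 mol/L, so C_U = C_{A0}−C_A−C_D = 0.5016 mol/L; C_D/C_U = 0.148.

0.148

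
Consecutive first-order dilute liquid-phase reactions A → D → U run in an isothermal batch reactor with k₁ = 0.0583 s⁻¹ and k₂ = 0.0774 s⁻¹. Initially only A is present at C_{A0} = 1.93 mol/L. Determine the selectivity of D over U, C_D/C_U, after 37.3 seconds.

0.249

The intermediate concentration in a first-order A→B→C sequence is C_D = k₁C_{A0}(e^(−k₁t) − e^(−k₂t))/(k₂−k₁).
e^(−k₁t) = e^(−0.0583×37.3) = e^(−2.175) = 0.1137; e^(−k₂t) = e^(−2.887) = 0.05574.
C_D = 0.0583×1.93/(0.0774−0.0583) × (0.1137−0.05574) = 5.891×0.05791 = 0.3412 mol/L.
C_A = C_{A0}e^(−k₁t) = 0.2194 mol/L, so C_U = C_{A0}−C_A−C_D = 1.369 mol/L; C_D/C_U = 0.249.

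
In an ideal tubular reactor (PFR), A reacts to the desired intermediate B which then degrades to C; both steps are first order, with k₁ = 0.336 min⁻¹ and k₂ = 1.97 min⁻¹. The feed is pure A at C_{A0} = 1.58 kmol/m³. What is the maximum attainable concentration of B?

0.187 kmol/m³

At the optimum, C_{B,max}/C_{A0} = (k₁/k₂)^[k₂/(k₂−k₁)].
= (0.336/1.97)^(1.97/(1.97−0.336)) = (0.1706)^(1.206) = 0.1186.
C_{B,max} = 0.1186×1.58 = 0.187 kmol/m³.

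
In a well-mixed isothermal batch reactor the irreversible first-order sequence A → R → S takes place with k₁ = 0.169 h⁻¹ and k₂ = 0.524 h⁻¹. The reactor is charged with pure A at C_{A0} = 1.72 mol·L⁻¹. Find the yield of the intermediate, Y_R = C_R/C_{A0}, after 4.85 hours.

Solving the coupled first-order balances gives C_R(t) = [k₁/(k₂−k₁)]·C_{A0}·(e^(−k₁t) − e^(−k₂t)).
e^(−k₁t) = e^(−0.169×4.85) = e^(−0.8196) = 0.4406; e^(−k₂t) = e^(−2.541) = 0.07876.
C_R = 0.169×1.72/(0.524−0.169) × (0.4406−0.07876) = 0.8188×0.3618 = 0.2963 mol·L⁻¹.
Y_R = C_R/C_{A0} = 0.2963/1.72 = 0.172.

0.172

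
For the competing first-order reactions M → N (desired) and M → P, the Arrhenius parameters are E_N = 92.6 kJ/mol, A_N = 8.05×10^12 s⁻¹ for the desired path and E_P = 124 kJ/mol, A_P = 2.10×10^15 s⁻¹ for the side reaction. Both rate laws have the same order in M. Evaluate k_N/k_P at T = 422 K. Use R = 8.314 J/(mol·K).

k_N/k_P = (A_N/A_P)·exp[−(E_N−E_P)/(RT)] = (A_N/A_P)·exp[(E_P−E_N)/(RT)].
(E_P−E_N)/(RT) = (124−92.6)×10³/(8.314×422) = 31400/3509 = 8.950.
k_N/k_P = (8.05×10^12/2.10×10^15)·exp(8.950) = 0.003833 × 7705 = 29.5.

29.5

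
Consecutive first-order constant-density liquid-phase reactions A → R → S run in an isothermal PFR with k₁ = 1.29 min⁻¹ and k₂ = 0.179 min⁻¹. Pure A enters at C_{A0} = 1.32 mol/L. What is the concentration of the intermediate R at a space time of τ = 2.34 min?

0.933 mol/L

The intermediate concentration in a first-order A→B→C sequence is C_R = k₁C_{A0}(e^(−k₁τ) − e^(−k₂τ))/(k₂−k₁).
e^(−k₁τ) = e^(−1.29×2.34) = e^(−3.019) = 0.04887; e^(−k₂τ) = e^(−0.4189) = 0.6578.
C_R = 1.29×1.32/(0.179−1.29) × (0.04887−0.6578) = (-1.533)×(-0.6089) = 0.9333 mol/L.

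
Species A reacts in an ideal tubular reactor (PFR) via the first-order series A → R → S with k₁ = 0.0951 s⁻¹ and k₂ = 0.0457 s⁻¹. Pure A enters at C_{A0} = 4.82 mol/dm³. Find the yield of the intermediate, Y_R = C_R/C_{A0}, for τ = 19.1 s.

The intermediate concentration in a first-order A→B→C sequence is C_R = k₁C_{A0}(e^(−k₁τ) − e^(−k₂τ))/(k₂−k₁).
e^(−k₁τ) = e^(−0.0951×19.1) = e^(−1.816) = 0.1626; e^(−k₂τ) = e^(−0.8729) = 0.4178.
C_R = 0.0951×4.82/(0.0457−0.0951) × (0.1626−0.4178) = (-9.279)×(-0.2551) = 2.367 mol/dm³.
Y_R = C_R/C_{A0} = 2.367/4.82 = 0.491.

0.491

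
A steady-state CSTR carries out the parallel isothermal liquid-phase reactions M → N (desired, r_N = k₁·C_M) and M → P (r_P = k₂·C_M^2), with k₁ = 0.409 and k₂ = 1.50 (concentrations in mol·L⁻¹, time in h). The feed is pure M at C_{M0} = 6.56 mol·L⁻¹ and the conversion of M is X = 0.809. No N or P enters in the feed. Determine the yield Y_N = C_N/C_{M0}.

Exit C_M = C_{M0}(1−X) = 6.56×0.191 = 1.253 mol·L⁻¹.
A CSTR operates uniformly at the exit composition, giving r_N = 0.5125 and r_P = 2.355 (each k·C_M^n at C_M = 1.253).
Fraction of consumed M going to N: r_N/(r_N+r_P) = 0.1787.
C_N = 0.1787·C_{M0}·X = 0.1787×6.56×0.809 = 0.948 mol·L⁻¹; Y_N = C_N/C_{M0} = 0.145.

0.145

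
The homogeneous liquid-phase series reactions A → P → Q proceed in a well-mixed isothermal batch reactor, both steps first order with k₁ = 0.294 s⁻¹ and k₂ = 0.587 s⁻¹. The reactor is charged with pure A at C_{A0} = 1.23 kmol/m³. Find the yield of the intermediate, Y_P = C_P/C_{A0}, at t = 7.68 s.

The intermediate concentration in a first-order A→B→C sequence is C_P = k₁C_{A0}(e^(−k₁t) − e^(−k₂t))/(k₂−k₁).
e^(−k₁t) = e^(−0.294×7.68) = e^(−2.258) = 0.1046; e^(−k₂t) = e^(−4.508) = 0.01102.
C_P = 0.294×1.23/(0.587−0.294) × (0.1046−0.01102) = 1.234×0.09355 = 0.1155 kmol/m³.
Y_P = C_P/C_{A0} = 0.1155/1.23 = 0.0939.

0.0939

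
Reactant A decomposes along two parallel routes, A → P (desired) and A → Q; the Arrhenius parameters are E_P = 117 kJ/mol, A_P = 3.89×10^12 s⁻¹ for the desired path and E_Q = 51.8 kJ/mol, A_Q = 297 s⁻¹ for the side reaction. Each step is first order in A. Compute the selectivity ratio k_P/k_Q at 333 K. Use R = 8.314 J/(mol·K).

0.775

Since both paths have the same order in A, the concentration cancels and S_{P/Q} = k_P/k_Q = (A_P/A_Q)·exp[(E_Q−E_P)/(RT)].
(E_Q−E_P)/(RT) = (51.8−117)×10³/(8.314×333) = -65200/2769 = -23.55.
k_P/k_Q = (3.89×10^12/297)·exp(-23.55) = 1.310×10^10 × 5.920×10^-11 = 0.775.
Since E_P > E_Q, raising the temperature improves selectivity toward P.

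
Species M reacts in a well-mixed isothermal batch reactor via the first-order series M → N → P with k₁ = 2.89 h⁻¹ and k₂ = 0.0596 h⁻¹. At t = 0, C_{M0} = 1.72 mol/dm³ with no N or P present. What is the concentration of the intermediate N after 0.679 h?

Solving the coupled first-order balances gives C_N(t) = [k₁/(k₂−k₁)]·C_{M0}·(e^(−k₁t) − e^(−k₂t)).
e^(−k₁t) = e^(−2.89×0.679) = e^(−1.962) = 0.1405; e^(−k₂t) = e^(−0.04047) = 0.9603.
C_N = 2.89×1.72/(0.0596−2.89) × (0.1405−0.9603) = (-1.756)×(-0.8198) = 1.440 mol/dm³.

1.44 mol/dm³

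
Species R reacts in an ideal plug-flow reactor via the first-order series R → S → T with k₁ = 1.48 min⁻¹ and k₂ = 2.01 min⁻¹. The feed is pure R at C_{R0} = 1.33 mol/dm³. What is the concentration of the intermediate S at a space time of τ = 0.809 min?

0.391 mol/dm³

The intermediate concentration in a first-order A→B→C sequence is C_S = k₁C_{R0}(e^(−k₁τ) − e^(−k₂τ))/(k₂−k₁).
e^(−k₁τ) = e^(−1.48×0.809) = e^(−1.197) = 0.3020; e^(−k₂τ) = e^(−1.626) = 0.1967.
C_S = 1.48×1.33/(2.01−1.48) × (0.3020−0.1967) = 3.714×0.1053 = 0.3911 mol/dm³.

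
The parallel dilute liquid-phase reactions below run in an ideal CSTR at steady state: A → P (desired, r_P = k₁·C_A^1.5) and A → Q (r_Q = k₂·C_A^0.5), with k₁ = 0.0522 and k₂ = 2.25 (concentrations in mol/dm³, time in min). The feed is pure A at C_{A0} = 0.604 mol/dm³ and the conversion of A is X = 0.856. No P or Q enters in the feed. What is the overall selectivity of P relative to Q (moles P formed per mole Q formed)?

Exit C_A = C_{A0}(1−X) = 0.604×0.144 = 0.08698 mol/dm³.
Rates in a CSTR are evaluated at the outlet concentration: r_P = 0.0522×0.08698^1.5 = 0.001339, r_Q = 2.25×0.08698^0.5 = 0.6636.
Overall selectivity = C_P/C_Q = r_Pτ/(r_Qτ) = r_P/r_Q = 0.00202.

0.00202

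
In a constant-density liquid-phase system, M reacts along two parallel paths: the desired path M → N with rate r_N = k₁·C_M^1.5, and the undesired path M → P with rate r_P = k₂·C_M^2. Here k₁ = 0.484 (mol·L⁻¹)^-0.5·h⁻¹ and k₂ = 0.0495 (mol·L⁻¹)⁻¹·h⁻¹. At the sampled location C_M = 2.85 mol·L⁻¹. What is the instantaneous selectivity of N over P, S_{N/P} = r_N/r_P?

5.79

S_{N/P} = r_N/r_P = (k₁·C_M^1.5)/(k₂·C_M^2) = (k₁/k₂)·C_M^-0.5.
= (0.484×2.850^1.5) / (0.0495×2.850^2) = 2.329/0.4021 = 5.79.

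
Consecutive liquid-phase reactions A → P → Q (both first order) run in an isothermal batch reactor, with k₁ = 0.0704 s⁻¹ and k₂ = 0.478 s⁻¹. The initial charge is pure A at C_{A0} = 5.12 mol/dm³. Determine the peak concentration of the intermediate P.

Evaluating C_P at t_opt = ln(k₂/k₁)/(k₂−k₁) gives C_{P,max}/C_{A0} = (k₁/k₂)^[k₂/(k₂−k₁)].
= (0.0704/0.478)^(0.478/(0.478−0.0704)) = (0.1473)^(1.173) = 0.1058.
C_{P,max} = 0.1058×5.12 = 0.542 mol/dm³.

0.542 mol/dm³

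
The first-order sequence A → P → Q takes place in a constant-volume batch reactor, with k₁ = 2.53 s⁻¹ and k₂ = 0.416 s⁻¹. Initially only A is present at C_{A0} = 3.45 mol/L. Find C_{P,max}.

2.42 mol/L

For a first-order series the maximum intermediate yield is C_{P,max}/C_{A0} = (k₁/k₂)^[k₂/(k₂−k₁)].
= (2.53/0.416)^(0.416/(0.416−2.53)) = (6.082)^(-0.1968) = 0.7010.
C_{P,max} = 0.7010×3.45 = 2.42 mol/L.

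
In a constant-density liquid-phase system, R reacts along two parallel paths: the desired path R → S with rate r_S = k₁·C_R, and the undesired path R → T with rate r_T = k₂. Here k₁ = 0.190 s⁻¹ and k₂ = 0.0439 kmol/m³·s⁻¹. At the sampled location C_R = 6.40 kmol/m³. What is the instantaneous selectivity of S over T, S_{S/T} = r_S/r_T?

S_{S/T} = r_S/r_T = (k₁·C_R)/(k₂) = (k₁/k₂)·C_R.
= (0.190×6.400) / (0.0439) = 1.216/0.04390 = 27.7.
Since the desired path is higher order in R, keeping C_R high (PFR or concentrated feed) favours S.

27.7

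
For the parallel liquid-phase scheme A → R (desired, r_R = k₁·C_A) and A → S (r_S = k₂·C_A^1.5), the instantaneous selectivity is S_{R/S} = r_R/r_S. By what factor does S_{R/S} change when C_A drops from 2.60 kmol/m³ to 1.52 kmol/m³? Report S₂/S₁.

1.31

S_{R/S} = (k₁/k₂)·C_A^-0.5, so S₂/S₁ = (C_{A,2}/C_{A,1})^-0.5.
= (1.52/2.60)^(-0.5) = (0.5846)^(-0.5) = 1.31.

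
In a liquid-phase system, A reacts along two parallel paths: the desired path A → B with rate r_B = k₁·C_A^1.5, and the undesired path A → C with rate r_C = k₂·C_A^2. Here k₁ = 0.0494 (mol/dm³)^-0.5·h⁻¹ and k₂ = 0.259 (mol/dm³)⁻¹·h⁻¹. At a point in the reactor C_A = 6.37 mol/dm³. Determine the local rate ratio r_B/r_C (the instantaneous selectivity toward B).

0.0756

S_{B/C} = r_B/r_C = (k₁·C_A^1.5)/(k₂·C_A^2) = (k₁/k₂)·C_A^-0.5.
= (0.0494×6.370^1.5) / (0.259×6.370^2) = 0.7942/10.51 = 0.0756.
The undesired path is higher order in A, so low C_A (CSTR or dilute feed) favours B.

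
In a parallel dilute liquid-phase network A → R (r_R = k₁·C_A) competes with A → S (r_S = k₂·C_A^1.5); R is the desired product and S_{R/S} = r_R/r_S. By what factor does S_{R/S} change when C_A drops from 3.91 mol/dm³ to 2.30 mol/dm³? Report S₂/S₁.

S_{R/S} = (k₁/k₂)·C_A^-0.5, so S₂/S₁ = (C_{A,2}/C_{A,1})^-0.5.
= (2.30/3.91)^(-0.5) = (0.5882)^(-0.5) = 1.30.
Selectivity toward R rises as C_A falls — low-concentration operation is favoured.

1.30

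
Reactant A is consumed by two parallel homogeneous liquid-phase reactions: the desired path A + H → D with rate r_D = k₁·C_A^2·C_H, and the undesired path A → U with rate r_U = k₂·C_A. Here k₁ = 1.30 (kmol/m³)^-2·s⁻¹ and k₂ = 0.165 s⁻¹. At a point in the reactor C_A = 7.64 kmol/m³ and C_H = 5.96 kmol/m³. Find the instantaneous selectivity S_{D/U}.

359

S_{D/U} = r_D/r_U = (k₁·C_A^2·C_H)/(k₂·C_A) = (k₁/k₂)·C_A·C_H.
= (1.30×7.640^2×5.960) / (0.165×7.640) = 452.2/1.261 = 359.
Since the desired path is higher order in A, keeping C_A high (PFR or concentrated feed) favours D.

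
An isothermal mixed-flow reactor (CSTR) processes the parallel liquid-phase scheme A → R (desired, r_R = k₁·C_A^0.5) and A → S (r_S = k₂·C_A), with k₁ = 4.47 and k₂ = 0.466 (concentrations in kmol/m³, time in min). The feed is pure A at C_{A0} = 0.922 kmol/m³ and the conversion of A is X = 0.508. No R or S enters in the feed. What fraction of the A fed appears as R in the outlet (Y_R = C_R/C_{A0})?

0.475

Exit C_A = C_{A0}(1−X) = 0.922×0.492 = 0.4536 kmol/m³.
Rates in a CSTR are evaluated at the outlet concentration: r_R = 4.47×0.4536^0.5 = 3.011, r_S = 0.466×0.4536 = 0.2114.
Fraction of consumed A going to R: r_R/(r_R+r_S) = 0.9344.
C_R = 0.9344·C_{A0}·X = 0.9344×0.922×0.508 = 0.438 kmol/m³; Y_R = C_R/C_{A0} = 0.475.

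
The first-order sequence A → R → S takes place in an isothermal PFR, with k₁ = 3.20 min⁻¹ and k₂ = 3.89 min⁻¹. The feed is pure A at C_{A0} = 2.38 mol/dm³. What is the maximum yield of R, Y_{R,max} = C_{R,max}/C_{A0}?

Evaluating C_R at τ_opt = ln(k₂/k₁)/(k₂−k₁) gives C_{R,max}/C_{A0} = (k₁/k₂)^[k₂/(k₂−k₁)].
= (3.20/3.89)^(3.89/(3.89−3.20)) = (0.8226)^(5.638) = 0.3326.

0.333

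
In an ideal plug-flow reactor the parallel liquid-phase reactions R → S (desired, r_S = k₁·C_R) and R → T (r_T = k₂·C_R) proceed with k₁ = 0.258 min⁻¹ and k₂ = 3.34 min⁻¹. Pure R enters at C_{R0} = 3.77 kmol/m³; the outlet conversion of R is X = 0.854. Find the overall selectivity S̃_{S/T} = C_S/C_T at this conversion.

C_R = C_{R0}(1−X) = 0.5504 kmol/m³.
Both paths are first order in R, so the instantaneous fraction to S is constant: dC_S/d(−C_R) = k₁/(k₁+k₂) = 0.07171.
C_S = 0.07171·(C_{R0}−C_R) = 0.07171×3.220 = 0.231 kmol/m³.
C_T = (C_{R0}−C_R)−C_S = 2.989 kmol/m³; S̃_{S/T} = 0.2309/2.989 = 0.0772.

0.0772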